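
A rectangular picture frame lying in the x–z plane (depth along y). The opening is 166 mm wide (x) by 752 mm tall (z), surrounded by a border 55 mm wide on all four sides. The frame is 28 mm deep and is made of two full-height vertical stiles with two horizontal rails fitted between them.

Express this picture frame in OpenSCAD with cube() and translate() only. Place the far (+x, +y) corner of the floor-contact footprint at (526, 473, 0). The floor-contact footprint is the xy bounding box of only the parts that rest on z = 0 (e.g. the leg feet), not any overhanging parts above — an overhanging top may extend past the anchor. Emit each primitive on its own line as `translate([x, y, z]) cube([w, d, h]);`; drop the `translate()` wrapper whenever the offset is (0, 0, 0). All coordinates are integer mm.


translate([250, 445, 0]) cube([55, 28, 862]);
translate([471, 445, 0]) cube([55, 28, 862]);
translate([305, 445, 0]) cube([166, 28, 55]);
translate([305, 445, 807]) cube([166, 28, 55]);


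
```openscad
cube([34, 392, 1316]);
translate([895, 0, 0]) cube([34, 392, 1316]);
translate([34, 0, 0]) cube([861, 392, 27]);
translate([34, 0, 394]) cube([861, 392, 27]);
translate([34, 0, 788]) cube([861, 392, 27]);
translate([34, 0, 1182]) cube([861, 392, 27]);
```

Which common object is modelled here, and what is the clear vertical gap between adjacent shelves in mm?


A bookshelf. The clear shelf gap is 367 mm.

Two tall side panels with 4 horizontal boards between them — a bookshelf. The first two shelf undersides are at z = 0 and z = 394; with shelf thickness 27, the clear gap is 394 − 0 − 27 = 367 mm.


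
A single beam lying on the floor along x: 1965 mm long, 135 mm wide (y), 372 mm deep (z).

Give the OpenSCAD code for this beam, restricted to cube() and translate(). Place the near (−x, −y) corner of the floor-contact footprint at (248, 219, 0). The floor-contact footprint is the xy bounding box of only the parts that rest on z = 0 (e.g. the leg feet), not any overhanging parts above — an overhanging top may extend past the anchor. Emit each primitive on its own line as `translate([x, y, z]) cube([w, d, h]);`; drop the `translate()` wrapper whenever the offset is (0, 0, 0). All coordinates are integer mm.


translate([248, 219, 0]) cube([1965, 135, 372]);


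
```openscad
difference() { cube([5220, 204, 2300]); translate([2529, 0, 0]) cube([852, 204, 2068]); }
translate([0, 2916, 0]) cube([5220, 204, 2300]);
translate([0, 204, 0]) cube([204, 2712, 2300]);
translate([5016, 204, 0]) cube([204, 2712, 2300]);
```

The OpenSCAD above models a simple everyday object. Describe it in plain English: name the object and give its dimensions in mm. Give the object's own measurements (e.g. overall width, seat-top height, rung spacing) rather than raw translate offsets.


A single room: four walls, each 2300 mm tall and 204 mm thick, enclosing an outside footprint 5220×3120 mm (x × y), no floor or roof. The front and back walls (−y and +y sides) run the full x-width; the side walls fit between their inner faces. A door opening 852 mm wide and 2068 mm tall is cut through the front wall from the floor up, its −x edge 2529 mm from the wall's −x end.


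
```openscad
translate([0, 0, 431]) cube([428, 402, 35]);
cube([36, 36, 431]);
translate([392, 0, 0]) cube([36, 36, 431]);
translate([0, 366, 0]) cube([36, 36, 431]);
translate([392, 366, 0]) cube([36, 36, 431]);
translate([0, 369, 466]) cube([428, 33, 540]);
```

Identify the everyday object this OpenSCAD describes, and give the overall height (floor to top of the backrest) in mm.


A chair. The overall height is 1006 mm.

A slab on four corner posts with a tall panel at the back — a chair. The seat slab sits at z = 431 with thickness 35, and the 540 mm backrest starts at the seat top, so the overall height is 431 + 35 + 540 = 1006 mm.


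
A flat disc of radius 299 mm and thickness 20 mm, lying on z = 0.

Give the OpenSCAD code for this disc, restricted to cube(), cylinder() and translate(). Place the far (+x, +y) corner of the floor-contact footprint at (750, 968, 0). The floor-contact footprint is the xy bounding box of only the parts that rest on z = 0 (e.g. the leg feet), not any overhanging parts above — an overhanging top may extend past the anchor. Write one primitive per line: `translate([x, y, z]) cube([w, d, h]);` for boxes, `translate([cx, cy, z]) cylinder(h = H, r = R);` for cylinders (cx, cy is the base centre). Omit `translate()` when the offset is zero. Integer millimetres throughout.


translate([451, 669, 0]) cylinder(h = 20, r = 299);


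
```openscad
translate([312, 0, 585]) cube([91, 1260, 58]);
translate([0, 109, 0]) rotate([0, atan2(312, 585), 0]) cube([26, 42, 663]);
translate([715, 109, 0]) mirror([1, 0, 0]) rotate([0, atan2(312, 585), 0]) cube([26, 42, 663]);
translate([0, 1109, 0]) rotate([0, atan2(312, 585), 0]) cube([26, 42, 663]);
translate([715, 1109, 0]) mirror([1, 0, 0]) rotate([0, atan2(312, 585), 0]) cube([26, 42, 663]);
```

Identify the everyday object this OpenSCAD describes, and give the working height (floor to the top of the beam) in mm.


A sawhorse. The overall height is 643 mm.

A beam across two mirrored pairs of raked legs — a sawhorse. The beam's underside is at z = 585 (matching the legs' vertical rise in atan2(312, 585)) and the beam is 58 mm tall, so its top is at 585 + 58 = 643 mm. The raked legs top out at the beam's underside, so that is the highest point.


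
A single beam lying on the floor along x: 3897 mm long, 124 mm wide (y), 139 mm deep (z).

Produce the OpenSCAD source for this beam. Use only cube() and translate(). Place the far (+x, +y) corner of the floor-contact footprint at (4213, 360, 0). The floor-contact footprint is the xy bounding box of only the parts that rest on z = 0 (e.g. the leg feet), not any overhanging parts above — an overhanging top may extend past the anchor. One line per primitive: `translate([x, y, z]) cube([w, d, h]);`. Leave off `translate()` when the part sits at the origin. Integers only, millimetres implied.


translate([316, 236, 0]) cube([3897, 124, 139]);


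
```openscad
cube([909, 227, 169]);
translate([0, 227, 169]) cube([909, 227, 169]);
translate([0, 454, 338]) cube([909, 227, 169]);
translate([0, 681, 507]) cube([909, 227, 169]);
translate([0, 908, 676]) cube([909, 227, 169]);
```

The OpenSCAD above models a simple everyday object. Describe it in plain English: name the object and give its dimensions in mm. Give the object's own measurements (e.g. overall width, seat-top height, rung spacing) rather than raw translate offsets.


A straight staircase of 5 solid steps. Each step is 909 mm wide (x), 227 mm deep (y, the going) and 169 mm tall (the rise). The first step rests on the floor; each subsequent step sits one going further in +y and one rise higher in +z, directly behind and above the previous step with no overlap.


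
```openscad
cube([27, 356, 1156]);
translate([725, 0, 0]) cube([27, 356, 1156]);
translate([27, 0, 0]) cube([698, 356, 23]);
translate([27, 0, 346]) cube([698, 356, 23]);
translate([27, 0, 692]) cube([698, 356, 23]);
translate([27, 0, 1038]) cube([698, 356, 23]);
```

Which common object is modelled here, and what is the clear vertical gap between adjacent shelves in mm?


A bookshelf. The clear shelf gap is 323 mm.

Two tall side panels with 4 horizontal boards between them — a bookshelf. The first two shelf undersides are at z = 0 and z = 346; with shelf thickness 23, the clear gap is 346 − 0 − 23 = 323 mm.


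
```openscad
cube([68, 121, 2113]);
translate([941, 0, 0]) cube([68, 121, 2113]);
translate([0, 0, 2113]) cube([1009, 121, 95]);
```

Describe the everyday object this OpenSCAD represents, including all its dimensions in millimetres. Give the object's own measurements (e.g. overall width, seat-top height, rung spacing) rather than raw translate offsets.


A door frame. The clear opening is 873 mm wide and 2113 mm high. Two 68 mm wide jambs, 121 mm deep, stand either side of the opening from the floor to the top of the opening. A 95 mm thick head sits across the top of both jambs, spanning the full outside width of the frame.


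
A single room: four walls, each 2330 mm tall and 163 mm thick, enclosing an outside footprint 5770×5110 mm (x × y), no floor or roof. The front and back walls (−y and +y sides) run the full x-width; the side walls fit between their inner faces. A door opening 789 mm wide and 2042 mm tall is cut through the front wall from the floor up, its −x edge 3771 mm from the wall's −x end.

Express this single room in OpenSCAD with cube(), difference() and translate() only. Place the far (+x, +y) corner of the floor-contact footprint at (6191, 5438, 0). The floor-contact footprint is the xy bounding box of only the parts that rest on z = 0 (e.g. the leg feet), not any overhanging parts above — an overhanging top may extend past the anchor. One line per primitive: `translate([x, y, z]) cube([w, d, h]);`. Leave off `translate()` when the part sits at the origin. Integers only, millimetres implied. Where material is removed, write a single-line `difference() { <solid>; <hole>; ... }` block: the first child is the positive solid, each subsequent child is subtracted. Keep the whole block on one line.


difference() { translate([421, 328, 0]) cube([5770, 163, 2330]); translate([4192, 328, 0]) cube([789, 163, 2042]); }
translate([421, 5275, 0]) cube([5770, 163, 2330]);
translate([421, 491, 0]) cube([163, 4784, 2330]);
translate([6028, 491, 0]) cube([163, 4784, 2330]);


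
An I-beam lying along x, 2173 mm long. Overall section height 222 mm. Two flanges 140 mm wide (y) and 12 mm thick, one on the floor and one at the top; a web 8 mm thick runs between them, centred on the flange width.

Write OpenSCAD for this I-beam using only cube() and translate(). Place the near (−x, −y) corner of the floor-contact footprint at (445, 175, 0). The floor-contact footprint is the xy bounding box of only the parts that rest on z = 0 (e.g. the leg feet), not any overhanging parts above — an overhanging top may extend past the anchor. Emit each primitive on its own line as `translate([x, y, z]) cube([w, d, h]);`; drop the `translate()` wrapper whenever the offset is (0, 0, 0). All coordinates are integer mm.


translate([445, 175, 0]) cube([2173, 140, 12]);
translate([445, 241, 12]) cube([2173, 8, 198]);
translate([445, 175, 210]) cube([2173, 140, 12]);


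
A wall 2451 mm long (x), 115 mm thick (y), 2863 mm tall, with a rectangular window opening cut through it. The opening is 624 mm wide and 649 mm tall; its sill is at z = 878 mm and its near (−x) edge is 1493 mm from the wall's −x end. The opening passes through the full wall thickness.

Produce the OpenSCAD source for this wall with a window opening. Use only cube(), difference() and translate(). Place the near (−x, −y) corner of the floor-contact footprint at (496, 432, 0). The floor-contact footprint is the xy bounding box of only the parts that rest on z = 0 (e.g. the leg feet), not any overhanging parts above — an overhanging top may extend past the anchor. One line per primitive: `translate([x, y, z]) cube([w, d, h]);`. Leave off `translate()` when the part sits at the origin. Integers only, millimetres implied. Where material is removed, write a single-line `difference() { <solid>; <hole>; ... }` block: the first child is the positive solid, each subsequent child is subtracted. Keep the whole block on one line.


difference() { translate([496, 432, 0]) cube([2451, 115, 2863]); translate([1989, 432, 878]) cube([624, 115, 649]); }


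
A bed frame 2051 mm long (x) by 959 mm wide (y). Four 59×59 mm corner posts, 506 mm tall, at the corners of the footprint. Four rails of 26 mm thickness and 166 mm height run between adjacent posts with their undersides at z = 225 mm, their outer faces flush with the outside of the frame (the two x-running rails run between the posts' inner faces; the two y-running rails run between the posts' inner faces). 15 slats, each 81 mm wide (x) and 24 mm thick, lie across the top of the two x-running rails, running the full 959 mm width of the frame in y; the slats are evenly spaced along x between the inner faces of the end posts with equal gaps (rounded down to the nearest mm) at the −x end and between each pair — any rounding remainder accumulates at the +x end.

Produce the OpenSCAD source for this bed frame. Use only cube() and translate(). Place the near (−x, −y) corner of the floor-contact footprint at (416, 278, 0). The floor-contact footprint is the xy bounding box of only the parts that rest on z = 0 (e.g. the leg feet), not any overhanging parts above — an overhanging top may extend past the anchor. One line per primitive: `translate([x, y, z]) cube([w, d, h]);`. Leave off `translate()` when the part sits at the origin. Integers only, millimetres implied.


translate([416, 278, 0]) cube([59, 59, 506]);
translate([416, 1178, 0]) cube([59, 59, 506]);
translate([2408, 278, 0]) cube([59, 59, 506]);
translate([2408, 1178, 0]) cube([59, 59, 506]);
translate([475, 278, 225]) cube([1933, 26, 166]);
translate([475, 1211, 225]) cube([1933, 26, 166]);
translate([416, 337, 225]) cube([26, 841, 166]);
translate([2441, 337, 225]) cube([26, 841, 166]);
translate([519, 278, 391]) cube([81, 959, 24]);
translate([644, 278, 391]) cube([81, 959, 24]);
translate([769, 278, 391]) cube([81, 959, 24]);
translate([894, 278, 391]) cube([81, 959, 24]);
translate([1019, 278, 391]) cube([81, 959, 24]);
translate([1144, 278, 391]) cube([81, 959, 24]);
translate([1269, 278, 391]) cube([81, 959, 24]);
translate([1394, 278, 391]) cube([81, 959, 24]);
translate([1519, 278, 391]) cube([81, 959, 24]);
translate([1644, 278, 391]) cube([81, 959, 24]);
translate([1769, 278, 391]) cube([81, 959, 24]);
translate([1894, 278, 391]) cube([81, 959, 24]);
translate([2019, 278, 391]) cube([81, 959, 24]);
translate([2144, 278, 391]) cube([81, 959, 24]);
translate([2269, 278, 391]) cube([81, 959, 24]);


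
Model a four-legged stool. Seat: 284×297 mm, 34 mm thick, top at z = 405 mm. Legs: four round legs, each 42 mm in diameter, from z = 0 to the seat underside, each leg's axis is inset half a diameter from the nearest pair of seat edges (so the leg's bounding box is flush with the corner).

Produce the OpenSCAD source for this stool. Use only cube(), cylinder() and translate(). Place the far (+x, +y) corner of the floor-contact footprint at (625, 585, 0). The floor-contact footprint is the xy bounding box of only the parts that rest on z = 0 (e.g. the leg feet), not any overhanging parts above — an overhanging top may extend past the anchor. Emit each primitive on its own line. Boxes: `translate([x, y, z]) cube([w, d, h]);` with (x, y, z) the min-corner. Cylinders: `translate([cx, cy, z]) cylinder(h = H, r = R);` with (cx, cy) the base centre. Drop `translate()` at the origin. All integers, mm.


translate([341, 288, 371]) cube([284, 297, 34]);
translate([362, 309, 0]) cylinder(h = 371, r = 21);
translate([604, 309, 0]) cylinder(h = 371, r = 21);
translate([362, 564, 0]) cylinder(h = 371, r = 21);
translate([604, 564, 0]) cylinder(h = 371, r = 21);


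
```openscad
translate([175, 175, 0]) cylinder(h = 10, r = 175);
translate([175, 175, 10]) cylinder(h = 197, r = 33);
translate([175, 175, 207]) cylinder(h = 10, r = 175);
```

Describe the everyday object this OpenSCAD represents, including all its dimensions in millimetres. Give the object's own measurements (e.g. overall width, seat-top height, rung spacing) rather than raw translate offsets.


A spool: two coaxial disc flanges of radius 175 mm and thickness 10 mm, joined by a core cylinder of radius 33 mm and height 197 mm. The lower flange rests on z = 0 and the three cylinders share a vertical axis.


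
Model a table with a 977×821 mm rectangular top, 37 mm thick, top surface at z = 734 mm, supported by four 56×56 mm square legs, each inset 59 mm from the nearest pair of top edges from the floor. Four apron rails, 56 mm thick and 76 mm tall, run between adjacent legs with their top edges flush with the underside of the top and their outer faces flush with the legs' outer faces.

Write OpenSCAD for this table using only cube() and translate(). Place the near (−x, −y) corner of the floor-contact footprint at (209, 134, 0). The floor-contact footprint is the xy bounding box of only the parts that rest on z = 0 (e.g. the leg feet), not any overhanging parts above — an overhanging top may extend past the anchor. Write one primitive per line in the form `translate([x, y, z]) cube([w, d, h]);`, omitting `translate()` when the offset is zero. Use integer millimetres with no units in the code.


// leg_h = 734 - 37 = 697
// apron z = 697 - 76 = 621
translate([150, 75, 697]) cube([977, 821, 37]);
translate([209, 134, 0]) cube([56, 56, 697]);
translate([1012, 134, 0]) cube([56, 56, 697]);
translate([209, 781, 0]) cube([56, 56, 697]);
translate([1012, 781, 0]) cube([56, 56, 697]);
translate([265, 134, 621]) cube([747, 56, 76]);
translate([265, 781, 621]) cube([747, 56, 76]);
translate([209, 190, 621]) cube([56, 591, 76]);
translate([1012, 190, 621]) cube([56, 591, 76]);


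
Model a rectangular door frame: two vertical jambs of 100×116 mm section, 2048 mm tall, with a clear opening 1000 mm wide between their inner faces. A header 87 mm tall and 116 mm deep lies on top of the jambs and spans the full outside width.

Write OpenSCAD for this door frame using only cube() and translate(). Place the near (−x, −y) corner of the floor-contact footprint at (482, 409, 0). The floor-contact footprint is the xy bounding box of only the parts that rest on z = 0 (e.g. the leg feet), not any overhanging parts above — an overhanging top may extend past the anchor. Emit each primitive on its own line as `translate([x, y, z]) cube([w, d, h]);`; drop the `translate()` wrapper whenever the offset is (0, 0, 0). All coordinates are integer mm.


translate([482, 409, 0]) cube([100, 116, 2048]);
translate([1582, 409, 0]) cube([100, 116, 2048]);
translate([482, 409, 2048]) cube([1200, 116, 87]);


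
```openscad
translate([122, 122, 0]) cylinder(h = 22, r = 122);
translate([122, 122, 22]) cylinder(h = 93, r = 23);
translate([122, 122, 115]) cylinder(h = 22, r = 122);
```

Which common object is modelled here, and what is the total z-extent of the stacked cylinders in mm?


A spool. The overall height is 137 mm.

Three coaxial cylinders, large–small–large — a spool. Two 22 mm flanges and a 93 mm core give 22 + 93 + 22 = 137 mm.


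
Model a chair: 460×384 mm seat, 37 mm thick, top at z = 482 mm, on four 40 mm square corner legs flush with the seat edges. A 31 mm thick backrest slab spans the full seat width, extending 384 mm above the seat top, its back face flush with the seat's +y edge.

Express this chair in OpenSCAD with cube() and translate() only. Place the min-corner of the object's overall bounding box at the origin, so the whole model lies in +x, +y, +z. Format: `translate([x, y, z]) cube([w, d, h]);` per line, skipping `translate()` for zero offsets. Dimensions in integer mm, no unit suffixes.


translate([0, 0, 445]) cube([460, 384, 37]);
cube([40, 40, 445]);
translate([420, 0, 0]) cube([40, 40, 445]);
translate([0, 344, 0]) cube([40, 40, 445]);
translate([420, 344, 0]) cube([40, 40, 445]);
translate([0, 353, 482]) cube([460, 31, 384]);


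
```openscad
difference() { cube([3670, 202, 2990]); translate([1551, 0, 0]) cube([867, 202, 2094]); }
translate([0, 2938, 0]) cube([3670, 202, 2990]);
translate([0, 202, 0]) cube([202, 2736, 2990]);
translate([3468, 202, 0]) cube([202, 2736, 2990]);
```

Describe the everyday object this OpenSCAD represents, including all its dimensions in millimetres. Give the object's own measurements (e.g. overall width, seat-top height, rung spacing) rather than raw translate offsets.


A single room: four walls, each 2990 mm tall and 202 mm thick, enclosing an outside footprint 3670×3140 mm (x × y), no floor or roof. The front and back walls (−y and +y sides) run the full x-width; the side walls fit between their inner faces. A door opening 867 mm wide and 2094 mm tall is cut through the front wall from the floor up, its −x edge 1551 mm from the wall's −x end.


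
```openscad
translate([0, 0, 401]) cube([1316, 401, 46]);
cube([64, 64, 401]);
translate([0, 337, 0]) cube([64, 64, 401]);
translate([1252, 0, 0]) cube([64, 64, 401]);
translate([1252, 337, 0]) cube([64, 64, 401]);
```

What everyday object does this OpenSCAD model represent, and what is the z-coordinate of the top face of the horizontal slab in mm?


A bench. The seat-top height is 447 mm.

A long slab on four corner posts — a bench. The slab sits at z = 401 with thickness 46, so the top is 401 + 46 = 447 mm.


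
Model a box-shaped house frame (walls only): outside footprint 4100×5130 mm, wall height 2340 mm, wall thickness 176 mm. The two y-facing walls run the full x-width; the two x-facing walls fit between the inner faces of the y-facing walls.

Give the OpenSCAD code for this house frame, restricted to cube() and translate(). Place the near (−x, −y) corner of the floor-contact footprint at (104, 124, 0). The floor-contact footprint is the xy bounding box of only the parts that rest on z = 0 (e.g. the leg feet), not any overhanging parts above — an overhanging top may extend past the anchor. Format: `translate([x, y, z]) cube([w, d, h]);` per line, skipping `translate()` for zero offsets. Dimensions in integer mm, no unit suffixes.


translate([104, 124, 0]) cube([4100, 176, 2340]);
translate([104, 5078, 0]) cube([4100, 176, 2340]);
translate([104, 300, 0]) cube([176, 4778, 2340]);
translate([4028, 300, 0]) cube([176, 4778, 2340]);


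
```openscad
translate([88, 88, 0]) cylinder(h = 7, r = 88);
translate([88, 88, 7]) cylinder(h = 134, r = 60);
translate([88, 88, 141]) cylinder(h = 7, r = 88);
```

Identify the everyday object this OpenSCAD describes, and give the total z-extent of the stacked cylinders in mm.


A spool. The overall height is 148 mm.

Three coaxial cylinders, large–small–large — a spool. Two 7 mm flanges and a 134 mm core give 7 + 134 + 7 = 148 mm.


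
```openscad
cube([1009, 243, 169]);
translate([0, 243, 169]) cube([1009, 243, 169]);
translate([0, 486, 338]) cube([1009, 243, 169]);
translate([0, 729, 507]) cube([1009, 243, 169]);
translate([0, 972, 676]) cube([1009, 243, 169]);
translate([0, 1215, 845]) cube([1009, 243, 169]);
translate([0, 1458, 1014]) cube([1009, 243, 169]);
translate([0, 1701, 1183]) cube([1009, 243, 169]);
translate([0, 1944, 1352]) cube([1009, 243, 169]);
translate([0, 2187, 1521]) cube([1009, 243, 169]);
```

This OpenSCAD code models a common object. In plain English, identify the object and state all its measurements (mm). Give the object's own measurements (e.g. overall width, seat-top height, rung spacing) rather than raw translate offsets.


A straight staircase of 10 solid steps. Each step is 1009 mm wide (x), 243 mm deep (y, the going) and 169 mm tall (the rise). The first step rests on the floor; each subsequent step sits one going further in +y and one rise higher in +z, directly behind and above the previous step with no overlap.


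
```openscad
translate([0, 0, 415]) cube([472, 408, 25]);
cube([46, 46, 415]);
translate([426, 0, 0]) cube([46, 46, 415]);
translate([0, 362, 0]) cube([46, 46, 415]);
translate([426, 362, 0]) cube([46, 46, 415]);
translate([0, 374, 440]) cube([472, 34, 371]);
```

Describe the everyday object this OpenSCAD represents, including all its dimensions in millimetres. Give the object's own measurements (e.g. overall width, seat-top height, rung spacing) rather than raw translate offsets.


A chair. The seat is a 472×408×25 mm slab with its top at z = 440 mm, on four 46×46 mm corner legs (flush with the seat edges, standing on z = 0). A flat backrest 34 mm thick, 371 mm tall, spans the full seat width and rises from the seat top along its +y edge, rear face flush with the rear of the seat.


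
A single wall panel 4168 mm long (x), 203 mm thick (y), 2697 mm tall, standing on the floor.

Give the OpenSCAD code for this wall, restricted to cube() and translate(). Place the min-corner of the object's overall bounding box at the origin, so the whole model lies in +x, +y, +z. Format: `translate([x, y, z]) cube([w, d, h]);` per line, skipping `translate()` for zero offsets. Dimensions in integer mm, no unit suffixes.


cube([4168, 203, 2697]);


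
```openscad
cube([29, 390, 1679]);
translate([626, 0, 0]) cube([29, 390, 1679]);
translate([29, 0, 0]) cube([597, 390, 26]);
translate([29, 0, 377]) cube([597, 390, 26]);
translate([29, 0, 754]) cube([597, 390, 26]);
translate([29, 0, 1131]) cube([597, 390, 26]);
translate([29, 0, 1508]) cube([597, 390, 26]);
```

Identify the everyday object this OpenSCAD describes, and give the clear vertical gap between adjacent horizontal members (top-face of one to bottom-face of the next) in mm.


A bookshelf. The clear shelf gap is 351 mm.

Two tall side panels with 5 horizontal boards between them — a bookshelf. The first two shelf undersides are at z = 0 and z = 377; with shelf thickness 26, the clear gap is 377 − 0 − 26 = 351 mm.


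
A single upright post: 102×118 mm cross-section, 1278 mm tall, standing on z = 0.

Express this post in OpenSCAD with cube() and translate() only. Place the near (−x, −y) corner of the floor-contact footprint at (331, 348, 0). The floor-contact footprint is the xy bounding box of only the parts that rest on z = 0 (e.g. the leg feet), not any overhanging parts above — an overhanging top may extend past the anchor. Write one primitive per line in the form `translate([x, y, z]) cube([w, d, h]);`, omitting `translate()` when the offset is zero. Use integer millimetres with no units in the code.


translate([331, 348, 0]) cube([102, 118, 1278]);


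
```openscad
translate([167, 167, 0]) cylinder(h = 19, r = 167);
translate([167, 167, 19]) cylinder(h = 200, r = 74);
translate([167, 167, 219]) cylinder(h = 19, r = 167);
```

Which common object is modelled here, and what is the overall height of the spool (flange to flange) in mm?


A spool. The overall height is 238 mm.

Three coaxial cylinders, large–small–large — a spool. Two 19 mm flanges and a 200 mm core give 19 + 200 + 19 = 238 mm.


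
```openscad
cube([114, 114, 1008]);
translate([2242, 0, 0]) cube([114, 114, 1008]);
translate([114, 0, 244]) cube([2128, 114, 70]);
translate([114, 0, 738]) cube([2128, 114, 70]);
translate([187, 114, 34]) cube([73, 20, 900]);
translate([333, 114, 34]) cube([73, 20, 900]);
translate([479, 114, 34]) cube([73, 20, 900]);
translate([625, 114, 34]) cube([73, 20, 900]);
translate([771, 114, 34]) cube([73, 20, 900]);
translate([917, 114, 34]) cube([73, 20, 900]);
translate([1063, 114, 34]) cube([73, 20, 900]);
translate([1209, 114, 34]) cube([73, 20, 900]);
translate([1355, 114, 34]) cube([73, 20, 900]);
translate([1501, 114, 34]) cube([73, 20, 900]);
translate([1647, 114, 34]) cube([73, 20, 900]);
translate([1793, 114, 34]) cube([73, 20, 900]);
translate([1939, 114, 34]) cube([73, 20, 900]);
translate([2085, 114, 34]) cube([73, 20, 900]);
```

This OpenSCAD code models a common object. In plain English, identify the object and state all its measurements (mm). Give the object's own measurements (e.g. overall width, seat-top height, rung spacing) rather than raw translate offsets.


A fence section. Two 114×114 mm posts, 1008 mm tall, stand on the floor with a clear span of 2128 mm between their inner faces. Two horizontal rails of 114×70 mm section span the gap between the posts with their undersides at z = 244 mm and z = 738 mm, flush with the posts' −y face. 14 pickets, each 73 mm wide, 20 mm thick and 900 mm tall, are fixed to the +y face of the rails with their bottoms at z = 34 mm, spaced across the span with a 73 mm gap after the −x post and between neighbouring pickets, with 84 mm left before the +x post.


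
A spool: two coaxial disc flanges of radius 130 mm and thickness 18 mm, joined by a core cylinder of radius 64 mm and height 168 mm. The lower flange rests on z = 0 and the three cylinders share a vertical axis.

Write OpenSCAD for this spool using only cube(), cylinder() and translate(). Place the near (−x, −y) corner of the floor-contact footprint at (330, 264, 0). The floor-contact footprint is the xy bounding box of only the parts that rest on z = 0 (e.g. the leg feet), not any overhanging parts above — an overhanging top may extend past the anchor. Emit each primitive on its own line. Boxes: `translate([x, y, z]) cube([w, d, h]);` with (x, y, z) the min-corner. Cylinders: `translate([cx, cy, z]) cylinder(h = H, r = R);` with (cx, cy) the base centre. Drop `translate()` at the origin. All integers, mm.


translate([460, 394, 0]) cylinder(h = 18, r = 130);
translate([460, 394, 18]) cylinder(h = 168, r = 64);
translate([460, 394, 186]) cylinder(h = 18, r = 130);


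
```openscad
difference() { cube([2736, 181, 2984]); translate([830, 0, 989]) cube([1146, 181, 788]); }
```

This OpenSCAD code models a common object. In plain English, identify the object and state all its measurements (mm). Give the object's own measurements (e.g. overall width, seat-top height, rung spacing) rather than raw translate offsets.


A wall 2736 mm long (x), 181 mm thick (y), 2984 mm tall, with a rectangular window opening cut through it. The opening is 1146 mm wide and 788 mm tall; its sill is at z = 989 mm and its near (−x) edge is 830 mm from the wall's −x end. The opening passes through the full wall thickness.


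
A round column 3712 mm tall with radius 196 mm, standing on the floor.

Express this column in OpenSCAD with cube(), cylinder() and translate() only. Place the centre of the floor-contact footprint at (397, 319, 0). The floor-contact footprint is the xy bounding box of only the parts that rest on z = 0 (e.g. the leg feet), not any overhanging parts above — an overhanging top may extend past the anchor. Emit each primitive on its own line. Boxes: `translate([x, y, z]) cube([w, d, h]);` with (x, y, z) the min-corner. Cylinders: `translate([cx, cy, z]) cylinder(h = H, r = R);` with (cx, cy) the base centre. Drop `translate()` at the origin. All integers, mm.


translate([397, 319, 0]) cylinder(h = 3712, r = 196);


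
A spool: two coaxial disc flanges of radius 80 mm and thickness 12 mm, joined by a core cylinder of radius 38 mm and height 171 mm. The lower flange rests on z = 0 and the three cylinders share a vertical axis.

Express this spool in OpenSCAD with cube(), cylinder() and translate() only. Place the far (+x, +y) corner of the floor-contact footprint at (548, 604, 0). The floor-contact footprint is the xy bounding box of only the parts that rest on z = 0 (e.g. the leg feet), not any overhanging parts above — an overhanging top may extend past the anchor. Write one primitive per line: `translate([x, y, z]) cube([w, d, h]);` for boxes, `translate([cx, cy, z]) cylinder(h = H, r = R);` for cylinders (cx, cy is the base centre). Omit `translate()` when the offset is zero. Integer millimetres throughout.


translate([468, 524, 0]) cylinder(h = 12, r = 80);
translate([468, 524, 12]) cylinder(h = 171, r = 38);
translate([468, 524, 183]) cylinder(h = 12, r = 80);


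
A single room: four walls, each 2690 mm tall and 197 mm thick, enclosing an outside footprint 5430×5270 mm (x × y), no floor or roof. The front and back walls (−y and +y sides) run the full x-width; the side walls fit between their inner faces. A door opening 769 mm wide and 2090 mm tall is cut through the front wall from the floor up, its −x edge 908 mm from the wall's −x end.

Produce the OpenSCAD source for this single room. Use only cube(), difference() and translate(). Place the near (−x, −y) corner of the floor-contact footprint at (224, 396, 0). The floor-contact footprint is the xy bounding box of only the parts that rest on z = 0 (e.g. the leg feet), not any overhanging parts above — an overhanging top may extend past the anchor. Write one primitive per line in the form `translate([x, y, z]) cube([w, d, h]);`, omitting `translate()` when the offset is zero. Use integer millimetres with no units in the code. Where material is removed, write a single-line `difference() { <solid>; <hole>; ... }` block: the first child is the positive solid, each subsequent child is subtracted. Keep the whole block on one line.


difference() { translate([224, 396, 0]) cube([5430, 197, 2690]); translate([1132, 396, 0]) cube([769, 197, 2090]); }
translate([224, 5469, 0]) cube([5430, 197, 2690]);
translate([224, 593, 0]) cube([197, 4876, 2690]);
translate([5457, 593, 0]) cube([197, 4876, 2690]);


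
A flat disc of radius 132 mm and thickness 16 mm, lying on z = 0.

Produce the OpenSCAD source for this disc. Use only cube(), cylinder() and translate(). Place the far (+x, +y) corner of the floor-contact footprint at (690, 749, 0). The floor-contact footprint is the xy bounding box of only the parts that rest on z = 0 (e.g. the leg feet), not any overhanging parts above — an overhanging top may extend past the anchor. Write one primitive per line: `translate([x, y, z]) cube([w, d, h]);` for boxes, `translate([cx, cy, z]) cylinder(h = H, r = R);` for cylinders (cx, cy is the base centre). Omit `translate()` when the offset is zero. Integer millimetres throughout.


translate([558, 617, 0]) cylinder(h = 16, r = 132);


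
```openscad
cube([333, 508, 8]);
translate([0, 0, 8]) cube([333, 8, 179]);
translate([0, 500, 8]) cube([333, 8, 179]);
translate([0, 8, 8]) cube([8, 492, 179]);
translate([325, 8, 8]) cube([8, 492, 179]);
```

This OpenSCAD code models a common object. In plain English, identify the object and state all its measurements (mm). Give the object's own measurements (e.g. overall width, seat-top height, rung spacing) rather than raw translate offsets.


An open-topped rectangular box: outside dimensions 333×508×187 mm, with a uniform wall and base thickness of 8 mm. The base is a full 333×508 slab on the floor; four walls sit on top of the base. The front and back walls (the −y and +y sides) span the full width; the two side walls fit between them.


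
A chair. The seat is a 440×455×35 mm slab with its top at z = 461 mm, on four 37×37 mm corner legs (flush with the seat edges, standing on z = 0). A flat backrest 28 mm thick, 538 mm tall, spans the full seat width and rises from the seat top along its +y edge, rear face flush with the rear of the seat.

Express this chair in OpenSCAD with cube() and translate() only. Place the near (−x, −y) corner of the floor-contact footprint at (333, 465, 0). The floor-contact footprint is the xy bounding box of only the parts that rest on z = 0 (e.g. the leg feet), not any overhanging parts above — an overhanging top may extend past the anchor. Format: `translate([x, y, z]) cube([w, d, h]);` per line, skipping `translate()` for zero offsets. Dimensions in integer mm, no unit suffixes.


translate([333, 465, 426]) cube([440, 455, 35]);
translate([333, 465, 0]) cube([37, 37, 426]);
translate([736, 465, 0]) cube([37, 37, 426]);
translate([333, 883, 0]) cube([37, 37, 426]);
translate([736, 883, 0]) cube([37, 37, 426]);
translate([333, 892, 461]) cube([440, 28, 538]);


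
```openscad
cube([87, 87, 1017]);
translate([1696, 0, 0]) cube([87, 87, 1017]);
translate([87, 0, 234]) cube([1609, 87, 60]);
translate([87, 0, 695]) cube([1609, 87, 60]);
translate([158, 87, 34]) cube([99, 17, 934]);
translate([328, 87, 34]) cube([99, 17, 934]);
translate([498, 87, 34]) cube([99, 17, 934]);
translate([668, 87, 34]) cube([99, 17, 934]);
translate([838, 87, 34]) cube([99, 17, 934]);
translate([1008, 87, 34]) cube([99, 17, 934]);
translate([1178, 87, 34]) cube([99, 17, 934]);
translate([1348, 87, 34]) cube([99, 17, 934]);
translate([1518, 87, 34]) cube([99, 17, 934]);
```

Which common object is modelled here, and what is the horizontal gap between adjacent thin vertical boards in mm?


A fence section. The picket gap is 71 mm.

Two posts, two rails, 9 pickets — a fence section. Span 1609 mm holds 9 pickets of 99 mm with 10 equal gaps: ⌊(1609 − 9·99) / 10⌋ = 71 mm.


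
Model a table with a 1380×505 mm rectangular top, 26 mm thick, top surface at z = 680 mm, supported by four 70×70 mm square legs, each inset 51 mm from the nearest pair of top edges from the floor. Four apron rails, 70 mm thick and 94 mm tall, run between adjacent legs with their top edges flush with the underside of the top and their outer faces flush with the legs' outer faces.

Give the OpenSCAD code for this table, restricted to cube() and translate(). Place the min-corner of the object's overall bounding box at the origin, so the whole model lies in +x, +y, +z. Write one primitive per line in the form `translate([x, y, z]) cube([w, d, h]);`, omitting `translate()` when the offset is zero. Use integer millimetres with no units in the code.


translate([0, 0, 654]) cube([1380, 505, 26]);
translate([51, 51, 0]) cube([70, 70, 654]);
translate([1259, 51, 0]) cube([70, 70, 654]);
translate([51, 384, 0]) cube([70, 70, 654]);
translate([1259, 384, 0]) cube([70, 70, 654]);
translate([121, 51, 560]) cube([1138, 70, 94]);
translate([121, 384, 560]) cube([1138, 70, 94]);
translate([51, 121, 560]) cube([70, 263, 94]);
translate([1259, 121, 560]) cube([70, 263, 94]);


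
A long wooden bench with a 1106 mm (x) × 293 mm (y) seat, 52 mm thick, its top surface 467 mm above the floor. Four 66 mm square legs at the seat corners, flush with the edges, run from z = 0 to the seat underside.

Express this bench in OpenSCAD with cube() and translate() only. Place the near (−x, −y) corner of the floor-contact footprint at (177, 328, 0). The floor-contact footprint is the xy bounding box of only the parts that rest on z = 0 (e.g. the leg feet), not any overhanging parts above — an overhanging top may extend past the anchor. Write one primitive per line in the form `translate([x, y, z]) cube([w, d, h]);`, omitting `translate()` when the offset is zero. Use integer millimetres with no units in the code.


translate([177, 328, 415]) cube([1106, 293, 52]);
translate([177, 328, 0]) cube([66, 66, 415]);
translate([177, 555, 0]) cube([66, 66, 415]);
translate([1217, 328, 0]) cube([66, 66, 415]);
translate([1217, 555, 0]) cube([66, 66, 415]);


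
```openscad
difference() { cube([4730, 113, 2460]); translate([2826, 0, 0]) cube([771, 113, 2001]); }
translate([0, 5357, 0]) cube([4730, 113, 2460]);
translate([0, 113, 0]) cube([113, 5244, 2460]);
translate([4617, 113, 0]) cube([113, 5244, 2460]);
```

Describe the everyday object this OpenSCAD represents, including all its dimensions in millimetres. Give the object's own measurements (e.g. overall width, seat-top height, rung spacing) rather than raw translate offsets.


A single room: four walls, each 2460 mm tall and 113 mm thick, enclosing an outside footprint 4730×5470 mm (x × y), no floor or roof. The front and back walls (−y and +y sides) run the full x-width; the side walls fit between their inner faces. A door opening 771 mm wide and 2001 mm tall is cut through the front wall from the floor up, its −x edge 2826 mm from the wall's −x end.


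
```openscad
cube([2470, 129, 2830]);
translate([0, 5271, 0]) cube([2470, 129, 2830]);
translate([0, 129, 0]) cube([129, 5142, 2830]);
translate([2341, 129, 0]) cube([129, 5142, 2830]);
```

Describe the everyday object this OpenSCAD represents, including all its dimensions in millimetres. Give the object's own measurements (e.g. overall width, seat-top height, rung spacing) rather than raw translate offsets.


The wall frame of a small rectangular building: four walls, each 2830 mm tall and 129 mm thick, enclosing a footprint 2470 mm (x) by 5400 mm (y) outside-to-outside, with no floor or roof. The front and back walls (the −y and +y sides) span the full width; the two side walls fit between them.


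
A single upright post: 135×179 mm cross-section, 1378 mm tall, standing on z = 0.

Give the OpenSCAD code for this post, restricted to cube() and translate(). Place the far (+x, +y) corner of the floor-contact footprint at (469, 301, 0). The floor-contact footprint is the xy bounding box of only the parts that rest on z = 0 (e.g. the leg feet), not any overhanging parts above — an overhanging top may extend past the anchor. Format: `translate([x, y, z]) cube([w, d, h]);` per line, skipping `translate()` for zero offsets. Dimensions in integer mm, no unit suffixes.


translate([334, 122, 0]) cube([135, 179, 1378]);
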